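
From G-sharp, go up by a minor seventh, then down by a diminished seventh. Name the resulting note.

A minor seventh up from G# is F# (letter F, 10 semitones up).
A diminished seventh down from F# is G## (letter G, 9 semitones down).

G##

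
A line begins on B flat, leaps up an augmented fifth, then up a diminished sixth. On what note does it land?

An augmented fifth up from Bb is F# (letter F, 8 semitones up).
A diminished sixth up from F# is Db (letter D, 7 semitones up).

Db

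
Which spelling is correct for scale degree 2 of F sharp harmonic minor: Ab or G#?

Each scale degree takes a distinct letter name. Degree 2 of a scale on F must use the letter G.
G# and Ab are enharmonically the same pitch, but only G# uses the letter G, so it is the correct spelling here.

G#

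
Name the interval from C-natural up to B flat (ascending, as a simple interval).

minor seventh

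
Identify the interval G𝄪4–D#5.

diminished fifth

The letter names run G→D, a span of 4 letter steps, so the interval is some kind of fifth.
G## to D# is 6 semitones. A perfect fifth is 7, so 6 makes it diminished.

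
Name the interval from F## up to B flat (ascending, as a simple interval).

Counting letters F–G–A–B gives a fourth.
F##→Bb = 3 semitones, 2 narrower than the perfect fourth (5), so doubly diminished.

doubly diminished fourth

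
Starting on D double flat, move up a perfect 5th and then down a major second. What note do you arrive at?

Gbb

A perfect fifth up from Dbb is Abb (letter A, 7 semitones up).
A major second down from Abb is Gbb (letter G, 2 semitones down).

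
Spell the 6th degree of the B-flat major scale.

Degree 6 takes the letter 5 steps above B, which is G.
In major, degree 6 sits 9 semitones above the tonic. Bb + 9 semitones is pitch class 7, spelled on G as G.

G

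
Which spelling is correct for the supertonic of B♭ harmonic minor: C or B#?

Each scale degree takes a distinct letter name. Degree 2 of a scale on B must use the letter C.
C and B# are enharmonically the same pitch, but only C uses the letter C, so it is the correct spelling here.

C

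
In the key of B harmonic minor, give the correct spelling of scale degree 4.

The B harmonic minor scale runs B C# D E F# G A#.
Degree 4 is E.

E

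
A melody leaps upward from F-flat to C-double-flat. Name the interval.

diminished fifth

Counting letters F–G–A–B–C gives a fifth.
Fb→Cbb = 6 semitones, 1 narrower than the perfect fifth (7), so diminished.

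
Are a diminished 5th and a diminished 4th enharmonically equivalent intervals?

No

A diminished fifth spans 6 semitones; a diminished fourth spans 4.
The spans differ, so they are not enharmonic equivalents.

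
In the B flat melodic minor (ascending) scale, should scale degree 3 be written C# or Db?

Db

Each scale degree takes a distinct letter name. Degree 3 of a scale on B must use the letter D.
Db and C# are enharmonically the same pitch, but only Db uses the letter D, so it is the correct spelling here.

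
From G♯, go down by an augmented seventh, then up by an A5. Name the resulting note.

An augmented seventh down from G# is Ab (letter A, 12 semitones down).
An augmented fifth up from Ab is E (letter E, 8 semitones up).

E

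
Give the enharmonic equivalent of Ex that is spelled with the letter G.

Gb

E## is pitch class 6. The letter G alone is pitch class 7.
To reach pitch class 6 from G requires an offset of -1 semitone, i.e. flat: Gb.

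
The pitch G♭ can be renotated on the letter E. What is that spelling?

Plain E sits 2 semitones below Gb, so on the letter E the same pitch needs a double sharp: E##.

E##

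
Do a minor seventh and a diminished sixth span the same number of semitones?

No

A minor seventh spans 10 semitones; a diminished sixth spans 7.
The spans differ, so they are not enharmonic equivalents.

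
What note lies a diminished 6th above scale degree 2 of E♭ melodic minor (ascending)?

Scale degree 2 of Eb melodic minor (ascending) is F.
A diminished sixth (7 semitones) above F lands on the letter D, giving Dbb.

Dbb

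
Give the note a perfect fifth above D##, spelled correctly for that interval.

A##

A fifth above D lands on the letter A.
A perfect fifth spans 7 semitones, so D## moves to pitch class 11. On the letter A that is A##.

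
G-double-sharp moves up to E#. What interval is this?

The letter names run G→E, a span of 5 letter steps, so the interval is some kind of sixth.
G## to E# is 8 semitones. A major sixth is 9, so 8 makes it minor.

minor sixth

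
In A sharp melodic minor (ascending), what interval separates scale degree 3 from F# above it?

perfect fourth

Scale degree 3 of A# melodic minor (ascending) is C#.
C# up to F#: letters C→F make it a fourth; 5 semitones makes it perfect.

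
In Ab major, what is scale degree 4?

The Ab major scale runs Ab Bb C Db Eb F G.
Degree 4 is Db.

Db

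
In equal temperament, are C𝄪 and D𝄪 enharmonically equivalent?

No

Two spellings are enharmonically equivalent only if they share a pitch class.
Here C## → 2, D## → 4; 2 ≠ 4, so they are not.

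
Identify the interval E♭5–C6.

major sixth

Counting letters E–F–G–A–B–C gives a sixth.
Eb→C = 9 semitones, exactly the major sixth.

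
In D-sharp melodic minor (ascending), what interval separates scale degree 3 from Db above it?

Scale degree 3 of D# melodic minor (ascending) is F#.
F# up to Db: letters F→D make it a sixth; 7 semitones makes it diminished.

diminished sixth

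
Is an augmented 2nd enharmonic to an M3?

An augmented second spans 3 semitones; a major third spans 4.
The spans differ, so they are not enharmonic equivalents.

No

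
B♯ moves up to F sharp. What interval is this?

diminished fifth

Counting letters B–C–D–E–F gives a fifth.
B#→F# = 6 semitones, 1 narrower than the perfect fifth (7), so diminished.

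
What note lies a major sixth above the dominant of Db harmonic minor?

The dominant of Db harmonic minor is Ab.
A major sixth (9 semitones) above Ab lands on the letter F, giving F.

F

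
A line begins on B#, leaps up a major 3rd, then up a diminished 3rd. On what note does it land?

A major third up from B# is D## (letter D, 4 semitones up).
A diminished third up from D## is F# (letter F, 2 semitones up).

F#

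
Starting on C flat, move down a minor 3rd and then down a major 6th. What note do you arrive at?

Cb

A minor third down from Cb is Ab (letter A, 3 semitones down).
A major sixth down from Ab is Cb (letter C, 9 semitones down).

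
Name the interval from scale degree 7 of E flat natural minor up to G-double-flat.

diminished fourth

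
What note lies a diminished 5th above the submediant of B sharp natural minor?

The submediant of B# natural minor is G#.
A diminished fifth (6 semitones) above G# lands on the letter D, giving D.

D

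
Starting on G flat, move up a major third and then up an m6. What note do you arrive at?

A major third up from Gb is Bb (letter B, 4 semitones up).
A minor sixth up from Bb is Gb (letter G, 8 semitones up).

Gb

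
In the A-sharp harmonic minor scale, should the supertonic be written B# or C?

Each scale degree takes a distinct letter name. Degree 2 of a scale on A must use the letter B.
B# and C are enharmonically the same pitch, but only B# uses the letter B, so it is the correct spelling here.

B#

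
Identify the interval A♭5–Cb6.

The letter names run A→C, a span of 2 letter steps, so the interval is some kind of third.
Ab to Cb is 3 semitones. A major third is 4, so 3 makes it minor.

minor third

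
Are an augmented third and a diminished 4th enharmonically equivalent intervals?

An augmented third spans 5 semitones; a diminished fourth spans 4.
The spans differ, so they are not enharmonic equivalents.

No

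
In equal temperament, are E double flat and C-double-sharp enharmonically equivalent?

Yes

Ebb = pitch class 2 and C## = pitch class 2 — the same pitch class, so they are enharmonic equivalents.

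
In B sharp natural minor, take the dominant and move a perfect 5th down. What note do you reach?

B#

The dominant of B# natural minor is F##.
A perfect fifth (7 semitones) below F## lands on the letter B, giving B#.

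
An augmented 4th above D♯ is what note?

D up a perfect fourth is G, so the target letter is G.
From D#, an augmented fourth is 6 semitones up: G##.

G##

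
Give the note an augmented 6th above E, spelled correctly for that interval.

C##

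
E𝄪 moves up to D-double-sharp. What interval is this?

minor seventh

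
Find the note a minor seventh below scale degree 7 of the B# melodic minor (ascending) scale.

Scale degree 7 of B# melodic minor (ascending) is A##.
A minor seventh (10 semitones) below A## lands on the letter B, giving B##.

B##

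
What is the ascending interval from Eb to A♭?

Counting letters E–F–G–A gives a fourth.
Eb→Ab = 5 semitones, exactly the perfect fourth.

perfect fourth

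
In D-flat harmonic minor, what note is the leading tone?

C

Degree 7 takes the letter 6 steps above D, which is C.
In harmonic minor, degree 7 sits 11 semitones above the tonic. Db + 11 semitones is pitch class 0, spelled on C as C.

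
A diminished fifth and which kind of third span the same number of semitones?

doubly augmented

A diminished fifth spans 6 semitones.
A third spanning 6 semitones is doubly augmented (the major third is 4).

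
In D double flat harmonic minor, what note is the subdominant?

Gbb

Degree 4 takes the letter 3 steps above D, which is G.
In harmonic minor, degree 4 sits 5 semitones above the tonic. Dbb + 5 semitones is pitch class 5, spelled on G as Gbb.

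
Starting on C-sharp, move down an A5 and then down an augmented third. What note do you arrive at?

An augmented fifth down from C# is F (letter F, 8 semitones down).
An augmented third down from F is Dbb (letter D, 5 semitones down).

Dbb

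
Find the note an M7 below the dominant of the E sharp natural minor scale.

The dominant of E# natural minor is B#.
A major seventh (11 semitones) below B# lands on the letter C, giving C#.

C#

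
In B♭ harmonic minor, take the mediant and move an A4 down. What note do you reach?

The mediant of Bb harmonic minor is Db.
An augmented fourth (6 semitones) below Db lands on the letter A, giving Abb.

Abb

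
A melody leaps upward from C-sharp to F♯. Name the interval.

The letter names run C→F, a span of 3 letter steps, so the interval is some kind of fourth.
C# to F# is 5 semitones. A perfect fourth is 5, so 5 makes it perfect.

perfect fourth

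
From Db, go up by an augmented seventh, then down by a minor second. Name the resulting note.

B#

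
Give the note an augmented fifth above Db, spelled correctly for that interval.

A

D up a perfect fifth is A, so the target letter is A.
From Db, an augmented fifth is 8 semitones up: A.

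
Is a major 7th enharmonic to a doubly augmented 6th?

A major seventh spans 11 semitones; a doubly augmented sixth spans 11.
They are enharmonically equivalent.

Yes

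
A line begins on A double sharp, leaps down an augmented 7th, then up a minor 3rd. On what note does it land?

An augmented seventh down from A## is B (letter B, 12 semitones down).
A minor third up from B is D (letter D, 3 semitones up).

D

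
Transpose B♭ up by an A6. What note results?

G#

B up a major sixth is G#, so the target letter is G.
From Bb, an augmented sixth is 10 semitones up: G#.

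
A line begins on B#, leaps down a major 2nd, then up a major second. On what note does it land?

B#

A major second down from B# is A# (letter A, 2 semitones down).
A major second up from A# is B# (letter B, 2 semitones up).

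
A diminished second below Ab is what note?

A second below A lands on the letter G.
A diminished second spans 0 semitones, so Ab moves to pitch class 8. On the letter G that is G#.

G#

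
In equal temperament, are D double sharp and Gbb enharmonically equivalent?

No

Two spellings are enharmonically equivalent only if they share a pitch class.
Here D## → 4, Gbb → 5; 4 ≠ 5, so they are not.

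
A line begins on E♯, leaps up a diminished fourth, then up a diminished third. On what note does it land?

Cb

A diminished fourth up from E# is A (letter A, 4 semitones up).
A diminished third up from A is Cb (letter C, 2 semitones up).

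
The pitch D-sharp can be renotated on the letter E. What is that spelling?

Eb

Plain E sits 1 semitone above D#, so on the letter E the same pitch needs a flat: Eb.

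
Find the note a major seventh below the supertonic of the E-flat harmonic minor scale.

Gb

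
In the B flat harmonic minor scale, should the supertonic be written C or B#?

Each scale degree takes a distinct letter name. Degree 2 of a scale on B must use the letter C.
C and B# are enharmonically the same pitch, but only C uses the letter C, so it is the correct spelling here.

C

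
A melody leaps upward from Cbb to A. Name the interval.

doubly augmented sixth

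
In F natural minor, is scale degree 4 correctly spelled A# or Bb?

Bb

Each scale degree takes a distinct letter name. Degree 4 of a scale on F must use the letter B.
Bb and A# are enharmonically the same pitch, but only Bb uses the letter B, so it is the correct spelling here.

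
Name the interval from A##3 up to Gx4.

The letter names run A→G, a span of 6 letter steps, so the interval is some kind of seventh.
A## to G## is 10 semitones. A major seventh is 11, so 10 makes it minor.

minor seventh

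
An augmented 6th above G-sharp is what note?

E##

G up a major sixth is E, so the target letter is E.
From G#, an augmented sixth is 10 semitones up: E##.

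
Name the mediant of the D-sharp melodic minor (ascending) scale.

The D# melodic minor (ascending) scale runs D# E# F# G# A# B# C##.
Degree 3 is F#.

F#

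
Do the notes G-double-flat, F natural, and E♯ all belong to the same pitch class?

Yes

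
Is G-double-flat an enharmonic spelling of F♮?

Yes

Gbb is pitch class 5; F is pitch class 5.
All spellings map to pitch class 5, so they are enharmonically equivalent.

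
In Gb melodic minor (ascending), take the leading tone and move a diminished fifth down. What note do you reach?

The leading tone of Gb melodic minor (ascending) is F.
A diminished fifth (6 semitones) below F lands on the letter B, giving B.

B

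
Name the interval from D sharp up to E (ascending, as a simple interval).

The letter names run D→E, a span of 1 letter step, so the interval is some kind of second.
D# to E is 1 semitone. A major second is 2, so 1 makes it minor.

minor second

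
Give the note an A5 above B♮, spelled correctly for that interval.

B up a perfect fifth is F#, so the target letter is F.
From B, an augmented fifth is 8 semitones up: F##.

F##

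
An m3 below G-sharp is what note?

G down a major third is Eb, so the target letter is E.
From G#, a minor third is 3 semitones down: E#.

E#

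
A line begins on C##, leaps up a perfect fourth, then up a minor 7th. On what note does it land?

E#

A perfect fourth up from C## is F## (letter F, 5 semitones up).
A minor seventh up from F## is E# (letter E, 10 semitones up).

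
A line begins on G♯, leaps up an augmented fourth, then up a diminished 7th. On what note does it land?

B

An augmented fourth up from G# is C## (letter C, 6 semitones up).
A diminished seventh up from C## is B (letter B, 9 semitones up).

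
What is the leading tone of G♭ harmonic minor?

The Gb harmonic minor scale runs Gb Ab Bbb Cb Db Ebb F.
Degree 7 is F.

F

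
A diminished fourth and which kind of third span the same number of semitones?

major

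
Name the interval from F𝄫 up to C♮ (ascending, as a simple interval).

doubly augmented fifth

The letter names run F→C, a span of 4 letter steps, so the interval is some kind of fifth.
Fbb to C is 9 semitones. A perfect fifth is 7, so 9 makes it doubly augmented.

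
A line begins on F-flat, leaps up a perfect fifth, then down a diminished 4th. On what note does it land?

G

A perfect fifth up from Fb is Cb (letter C, 7 semitones up).
A diminished fourth down from Cb is G (letter G, 4 semitones down).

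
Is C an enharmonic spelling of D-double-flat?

C is pitch class 0; Dbb is pitch class 0.
All spellings map to pitch class 0, so they are enharmonically equivalent.

Yes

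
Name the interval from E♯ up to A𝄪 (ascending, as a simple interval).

The letter names run E→A, a span of 3 letter steps, so the interval is some kind of fourth.
E# to A## is 6 semitones. A perfect fourth is 5, so 6 makes it augmented.

augmented fourth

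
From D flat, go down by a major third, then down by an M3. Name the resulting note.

A major third down from Db is Bbb (letter B, 4 semitones down).
A major third down from Bbb is Gbb (letter G, 4 semitones down).

Gbb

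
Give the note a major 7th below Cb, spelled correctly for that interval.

Dbb

A seventh below C lands on the letter D.
A major seventh spans 11 semitones, so Cb moves to pitch class 0. On the letter D that is Dbb.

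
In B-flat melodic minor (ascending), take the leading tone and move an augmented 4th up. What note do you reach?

D#

The leading tone of Bb melodic minor (ascending) is A.
An augmented fourth (6 semitones) above A lands on the letter D, giving D#.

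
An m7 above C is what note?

Bb

C up a major seventh is B, so the target letter is B.
From C, a minor seventh is 10 semitones up: Bb.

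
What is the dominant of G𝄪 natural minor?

D##

The G## natural minor scale runs G## A## B# C## D## E# F##.
Degree 5 is D##.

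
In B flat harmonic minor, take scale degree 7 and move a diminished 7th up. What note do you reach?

Scale degree 7 of Bb harmonic minor is A.
A diminished seventh (9 semitones) above A lands on the letter G, giving Gb.

Gb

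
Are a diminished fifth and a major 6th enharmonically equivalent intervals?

No

A diminished fifth spans 6 semitones; a major sixth spans 9.
The spans differ, so they are not enharmonic equivalents.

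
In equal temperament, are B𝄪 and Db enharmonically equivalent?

Yes

B## = pitch class 1 and Db = pitch class 1 — the same pitch class, so they are enharmonic equivalents.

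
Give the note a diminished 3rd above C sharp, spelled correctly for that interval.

C up a major third is E, so the target letter is E.
From C#, a diminished third is 2 semitones up: Eb.

Eb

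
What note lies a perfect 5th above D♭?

D up a perfect fifth is A, so the target letter is A.
From Db, a perfect fifth is 7 semitones up: Ab.

Ab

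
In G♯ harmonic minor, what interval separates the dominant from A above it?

The dominant of G# harmonic minor is D#.
D# up to A: letters D→A make it a fifth; 6 semitones makes it diminished.

diminished fifth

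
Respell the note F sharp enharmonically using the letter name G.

Gb

Plain G sits 1 semitone above F#, so on the letter G the same pitch needs a flat: Gb.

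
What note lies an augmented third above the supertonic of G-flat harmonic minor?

The supertonic of Gb harmonic minor is Ab.
An augmented third (5 semitones) above Ab lands on the letter C, giving C#.

C#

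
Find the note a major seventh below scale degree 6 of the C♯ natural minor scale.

Scale degree 6 of C# natural minor is A.
A major seventh (11 semitones) below A lands on the letter B, giving Bb.

Bb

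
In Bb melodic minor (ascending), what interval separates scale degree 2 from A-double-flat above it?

Scale degree 2 of Bb melodic minor (ascending) is C.
C up to Abb: letters C→A make it a sixth; 7 semitones makes it diminished.

diminished sixth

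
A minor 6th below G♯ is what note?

G down a major sixth is Bb, so the target letter is B.
From G#, a minor sixth is 8 semitones down: B#.

B#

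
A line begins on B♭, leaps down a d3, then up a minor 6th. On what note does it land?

A diminished third down from Bb is G# (letter G, 2 semitones down).
A minor sixth up from G# is E (letter E, 8 semitones up).

E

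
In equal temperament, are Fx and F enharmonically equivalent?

Two spellings are enharmonically equivalent only if they share a pitch class.
Here F## → 7, F → 5; 5 ≠ 7, so they are not.

No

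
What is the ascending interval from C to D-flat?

Counting letters C–D gives a second.
C→Db = 1 semitone, 1 narrower than the major second (2), so minor.

minor second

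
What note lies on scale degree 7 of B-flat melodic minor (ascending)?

A

The Bb melodic minor (ascending) scale runs Bb C Db Eb F G A.
Degree 7 is A.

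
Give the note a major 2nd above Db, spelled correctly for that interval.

A second above D lands on the letter E.
A major second spans 2 semitones, so Db moves to pitch class 3. On the letter E that is Eb.

Eb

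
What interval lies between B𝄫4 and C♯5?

doubly augmented second

Counting letters B–C gives a second.
Bbb→C# = 4 semitones, 2 wider than the major second (2), so doubly augmented.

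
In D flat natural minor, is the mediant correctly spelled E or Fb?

Each scale degree takes a distinct letter name. Degree 3 of a scale on D must use the letter F.
Fb and E are enharmonically the same pitch, but only Fb uses the letter F, so it is the correct spelling here.

Fb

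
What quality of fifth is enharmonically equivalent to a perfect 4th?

doubly diminished

A perfect fourth spans 5 semitones.
A fifth spanning 5 semitones is doubly diminished (the perfect fifth is 7).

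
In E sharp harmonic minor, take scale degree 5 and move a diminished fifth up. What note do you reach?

F#

Scale degree 5 of E# harmonic minor is B#.
A diminished fifth (6 semitones) above B# lands on the letter F, giving F#.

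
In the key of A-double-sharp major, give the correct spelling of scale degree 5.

E##

Degree 5 takes the letter 4 steps above A, which is E.
In major, degree 5 sits 7 semitones above the tonic. A## + 7 semitones is pitch class 6, spelled on E as E##.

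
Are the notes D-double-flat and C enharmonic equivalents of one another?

Yes

Dbb = pitch class 0 and C = pitch class 0 — the same pitch class, so they are enharmonic equivalents.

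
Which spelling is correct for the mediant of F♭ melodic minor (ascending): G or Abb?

Each scale degree takes a distinct letter name. Degree 3 of a scale on F must use the letter A.
Abb and G are enharmonically the same pitch, but only Abb uses the letter A, so it is the correct spelling here.

Abb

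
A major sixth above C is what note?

A sixth above C lands on the letter A.
A major sixth spans 9 semitones, so C moves to pitch class 9. On the letter A that is A.

A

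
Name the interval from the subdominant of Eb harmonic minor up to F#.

augmented sixth

The subdominant of Eb harmonic minor is Ab.
Ab up to F#: letters A→F make it a sixth; 10 semitones makes it augmented.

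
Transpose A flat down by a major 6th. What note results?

A sixth below A lands on the letter C.
A major sixth spans 9 semitones, so Ab moves to pitch class 11. On the letter C that is Cb.

Cb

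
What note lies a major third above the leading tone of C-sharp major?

D##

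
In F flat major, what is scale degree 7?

Degree 7 takes the letter 6 steps above F, which is E.
In major, degree 7 sits 11 semitones above the tonic. Fb + 11 semitones is pitch class 3, spelled on E as Eb.

Eb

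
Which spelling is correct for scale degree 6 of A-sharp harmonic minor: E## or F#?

F#

Each scale degree takes a distinct letter name. Degree 6 of a scale on A must use the letter F.
F# and E## are enharmonically the same pitch, but only F# uses the letter F, so it is the correct spelling here.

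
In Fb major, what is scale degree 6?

Degree 6 takes the letter 5 steps above F, which is D.
In major, degree 6 sits 9 semitones above the tonic. Fb + 9 semitones is pitch class 1, spelled on D as Db.

Db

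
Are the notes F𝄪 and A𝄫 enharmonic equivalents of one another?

Yes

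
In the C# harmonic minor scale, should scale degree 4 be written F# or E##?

F#

Each scale degree takes a distinct letter name. Degree 4 of a scale on C must use the letter F.
F# and E## are enharmonically the same pitch, but only F# uses the letter F, so it is the correct spelling here.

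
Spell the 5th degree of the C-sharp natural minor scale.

Degree 5 takes the letter 4 steps above C, which is G.
In natural minor, degree 5 sits 7 semitones above the tonic. C# + 7 semitones is pitch class 8, spelled on G as G#.

G#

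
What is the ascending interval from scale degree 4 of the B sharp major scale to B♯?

Scale degree 4 of B# major is E#.
E# up to B#: letters E→B make it a fifth; 7 semitones makes it perfect.

perfect fifth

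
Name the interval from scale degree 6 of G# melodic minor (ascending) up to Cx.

Scale degree 6 of G# melodic minor (ascending) is E#.
E# up to C##: letters E→C make it a sixth; 9 semitones makes it major.

major sixth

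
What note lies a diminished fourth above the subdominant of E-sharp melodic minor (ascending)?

D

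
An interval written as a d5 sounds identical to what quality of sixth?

A diminished fifth spans 6 semitones.
A sixth spanning 6 semitones is doubly diminished (the major sixth is 9).

doubly diminished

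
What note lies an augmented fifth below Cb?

C down a perfect fifth is F, so the target letter is F.
From Cb, an augmented fifth is 8 semitones down: Fbb.

Fbb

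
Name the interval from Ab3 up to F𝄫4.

diminished sixth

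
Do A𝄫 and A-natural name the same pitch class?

Two spellings are enharmonically equivalent only if they share a pitch class.
Here Abb → 7, A → 9; 7 ≠ 9, so they are not.

No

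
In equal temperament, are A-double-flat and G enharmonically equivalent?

Abb is pitch class 7; G is pitch class 7.
All spellings map to pitch class 7, so they are enharmonically equivalent.

Yes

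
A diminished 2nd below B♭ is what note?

B down a major second is A, so the target letter is A.
From Bb, a diminished second is 0 semitones down: A#.

A#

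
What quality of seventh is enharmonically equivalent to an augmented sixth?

minor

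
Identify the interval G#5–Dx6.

The letter names run G→D, a span of 4 letter steps, so the interval is some kind of fifth.
G# to D## is 8 semitones. A perfect fifth is 7, so 8 makes it augmented.

augmented fifth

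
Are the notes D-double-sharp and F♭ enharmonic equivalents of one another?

Yes

D## is pitch class 4; Fb is pitch class 4.
All spellings map to pitch class 4, so they are enharmonically equivalent.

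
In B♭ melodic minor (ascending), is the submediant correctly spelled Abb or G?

G

Each scale degree takes a distinct letter name. Degree 6 of a scale on B must use the letter G.
G and Abb are enharmonically the same pitch, but only G uses the letter G, so it is the correct spelling here.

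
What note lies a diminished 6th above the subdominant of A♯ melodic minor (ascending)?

Bb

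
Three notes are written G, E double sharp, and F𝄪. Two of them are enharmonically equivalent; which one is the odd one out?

E##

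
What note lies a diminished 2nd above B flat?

B up a major second is C#, so the target letter is C.
From Bb, a diminished second is 0 semitones up: Cbb.

Cbb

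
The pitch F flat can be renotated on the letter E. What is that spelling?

E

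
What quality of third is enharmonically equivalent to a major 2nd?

diminished

A major second spans 2 semitones.
A third spanning 2 semitones is diminished (the major third is 4).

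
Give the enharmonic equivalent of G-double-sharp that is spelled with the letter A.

A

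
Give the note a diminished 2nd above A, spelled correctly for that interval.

Bbb

A second above A lands on the letter B.
A diminished second spans 0 semitones, so A moves to pitch class 9. On the letter B that is Bbb.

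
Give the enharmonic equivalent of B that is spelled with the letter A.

Plain A sits 2 semitones below B, so on the letter A the same pitch needs a double sharp: A##.

A##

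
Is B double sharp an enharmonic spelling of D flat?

Yes

B## = pitch class 1 and Db = pitch class 1 — the same pitch class, so they are enharmonic equivalents.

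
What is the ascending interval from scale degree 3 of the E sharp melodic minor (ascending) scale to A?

minor second

Scale degree 3 of E# melodic minor (ascending) is G#.
G# up to A: letters G→A make it a second; 1 semitone makes it minor.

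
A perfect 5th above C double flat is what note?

A fifth above C lands on the letter G.
A perfect fifth spans 7 semitones, so Cbb moves to pitch class 5. On the letter G that is Gbb.

Gbb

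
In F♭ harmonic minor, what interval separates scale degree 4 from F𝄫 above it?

Scale degree 4 of Fb harmonic minor is Bbb.
Bbb up to Fbb: letters B→F make it a fifth; 6 semitones makes it diminished.

diminished fifth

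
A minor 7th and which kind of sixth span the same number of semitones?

A minor seventh spans 10 semitones.
A sixth spanning 10 semitones is augmented (the major sixth is 9).

augmented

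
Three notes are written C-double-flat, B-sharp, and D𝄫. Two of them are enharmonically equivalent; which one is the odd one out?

In 12-tone equal temperament, enharmonic equivalents share a pitch class. Cbb is pitch class 10; B# is pitch class 0; Dbb is pitch class 0.
B# and Dbb share pitch class 0, while Cbb is pitch class 10.

Cbb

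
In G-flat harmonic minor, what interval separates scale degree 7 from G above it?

Scale degree 7 of Gb harmonic minor is F.
F up to G: letters F→G make it a second; 2 semitones makes it major.

major second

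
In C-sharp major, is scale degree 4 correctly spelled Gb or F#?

Each scale degree takes a distinct letter name. Degree 4 of a scale on C must use the letter F.
F# and Gb are enharmonically the same pitch, but only F# uses the letter F, so it is the correct spelling here.

F#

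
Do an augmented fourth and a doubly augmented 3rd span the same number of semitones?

Yes

An augmented fourth spans 6 semitones; a doubly augmented third spans 6.
They are enharmonically equivalent.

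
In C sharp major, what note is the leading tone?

The C# major scale runs C# D# E# F# G# A# B#.
Degree 7 is B#.

B#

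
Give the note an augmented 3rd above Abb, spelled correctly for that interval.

C

A third above A lands on the letter C.
An augmented third spans 5 semitones, so Abb moves to pitch class 0. On the letter C that is C.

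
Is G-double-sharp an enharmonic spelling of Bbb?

Yes

G## is pitch class 9; Bbb is pitch class 9.
All spellings map to pitch class 9, so they are enharmonically equivalent.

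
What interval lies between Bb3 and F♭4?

diminished fifth

Counting letters B–C–D–E–F gives a fifth.
Bb→Fb = 6 semitones, 1 narrower than the perfect fifth (7), so diminished.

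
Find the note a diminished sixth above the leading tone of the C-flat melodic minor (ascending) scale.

Gbb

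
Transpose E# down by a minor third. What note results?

C##

E down a major third is C, so the target letter is C.
From E#, a minor third is 3 semitones down: C##.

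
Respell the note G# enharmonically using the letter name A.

G# is pitch class 8. The letter A alone is pitch class 9.
To reach pitch class 8 from A requires an offset of -1 semitone, i.e. flat: Ab.

Ab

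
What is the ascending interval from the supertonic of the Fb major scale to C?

The supertonic of Fb major is Gb.
Gb up to C: letters G→C make it a fourth; 6 semitones makes it augmented.

augmented fourth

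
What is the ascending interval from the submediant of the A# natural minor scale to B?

perfect fourth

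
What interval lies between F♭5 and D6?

The letter names run F→D, a span of 5 letter steps, so the interval is some kind of sixth.
Fb to D is 10 semitones. A major sixth is 9, so 10 makes it augmented.

augmented sixth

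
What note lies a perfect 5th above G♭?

G up a perfect fifth is D, so the target letter is D.
From Gb, a perfect fifth is 7 semitones up: Db.

Db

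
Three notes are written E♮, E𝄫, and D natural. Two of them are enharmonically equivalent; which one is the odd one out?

E

In 12-tone equal temperament, enharmonic equivalents share a pitch class. E is pitch class 4; Ebb is pitch class 2; D is pitch class 2.
Ebb and D share pitch class 2, while E is pitch class 4.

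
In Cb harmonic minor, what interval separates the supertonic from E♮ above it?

The supertonic of Cb harmonic minor is Db.
Db up to E: letters D→E make it a second; 3 semitones makes it augmented.

augmented second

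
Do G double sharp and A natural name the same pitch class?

G## = pitch class 9 and A = pitch class 9 — the same pitch class, so they are enharmonic equivalents.

Yes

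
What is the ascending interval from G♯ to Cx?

The letter names run G→C, a span of 3 letter steps, so the interval is some kind of fourth.
G# to C## is 6 semitones. A perfect fourth is 5, so 6 makes it augmented.

augmented fourth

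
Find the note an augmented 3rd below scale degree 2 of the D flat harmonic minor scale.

Cbb

Scale degree 2 of Db harmonic minor is Eb.
An augmented third (5 semitones) below Eb lands on the letter C, giving Cbb.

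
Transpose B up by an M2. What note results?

C#

B up a major second is C#, so the target letter is C.
From B, a major second is 2 semitones up: C#.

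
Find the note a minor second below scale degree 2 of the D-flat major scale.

Scale degree 2 of Db major is Eb.
A minor second (1 semitone) below Eb lands on the letter D, giving D.

D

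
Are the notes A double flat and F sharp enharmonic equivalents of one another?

No

Two spellings are enharmonically equivalent only if they share a pitch class.
Here Abb → 7, F# → 6; 6 ≠ 7, so they are not.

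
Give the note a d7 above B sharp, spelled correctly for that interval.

A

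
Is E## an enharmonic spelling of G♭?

E## is pitch class 6; Gb is pitch class 6.
All spellings map to pitch class 6, so they are enharmonically equivalent.

Yes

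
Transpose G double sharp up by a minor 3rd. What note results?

A third above G lands on the letter B.
A minor third spans 3 semitones, so G## moves to pitch class 0. On the letter B that is B#.

B#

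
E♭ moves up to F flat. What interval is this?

Counting letters E–F gives a second.
Eb→Fb = 1 semitone, 1 narrower than the major second (2), so minor.

minor second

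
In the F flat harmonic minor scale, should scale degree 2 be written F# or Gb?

Gb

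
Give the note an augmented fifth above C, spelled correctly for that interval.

C up a perfect fifth is G, so the target letter is G.
From C, an augmented fifth is 8 semitones up: G#.

G#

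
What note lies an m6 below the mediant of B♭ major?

F#

The mediant of Bb major is D.
A minor sixth (8 semitones) below D lands on the letter F, giving F#.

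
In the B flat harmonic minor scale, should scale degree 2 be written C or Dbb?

Each scale degree takes a distinct letter name. Degree 2 of a scale on B must use the letter C.
C and Dbb are enharmonically the same pitch, but only C uses the letter C, so it is the correct spelling here.

C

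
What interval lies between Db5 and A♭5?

perfect fifth

Counting letters D–E–F–G–A gives a fifth.
Db→Ab = 7 semitones, exactly the perfect fifth.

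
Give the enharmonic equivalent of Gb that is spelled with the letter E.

E##

Gb is pitch class 6. The letter E alone is pitch class 4.
To reach pitch class 6 from E requires an offset of +2 semitones, i.e. double sharp: E##.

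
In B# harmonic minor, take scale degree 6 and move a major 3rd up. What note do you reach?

B#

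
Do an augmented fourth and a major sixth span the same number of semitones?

An augmented fourth spans 6 semitones; a major sixth spans 9.
The spans differ, so they are not enharmonic equivalents.

No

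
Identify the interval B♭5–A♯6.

augmented seventh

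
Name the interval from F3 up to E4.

Counting letters F–G–A–B–C–D–E gives a seventh.
F→E = 11 semitones, exactly the major seventh.

major seventh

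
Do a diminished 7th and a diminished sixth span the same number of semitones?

No

A diminished seventh spans 9 semitones; a diminished sixth spans 7.
The spans differ, so they are not enharmonic equivalents.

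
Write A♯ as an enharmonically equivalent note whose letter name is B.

Bb

Plain B sits 1 semitone above A#, so on the letter B the same pitch needs a flat: Bb.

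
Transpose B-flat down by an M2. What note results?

B down a major second is A, so the target letter is A.
From Bb, a major second is 2 semitones down: Ab.

Ab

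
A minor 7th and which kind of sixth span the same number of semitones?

A minor seventh spans 10 semitones.
A sixth spanning 10 semitones is augmented (the major sixth is 9).

augmented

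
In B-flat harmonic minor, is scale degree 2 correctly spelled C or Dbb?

Each scale degree takes a distinct letter name. Degree 2 of a scale on B must use the letter C.
C and Dbb are enharmonically the same pitch, but only C uses the letter C, so it is the correct spelling here.

C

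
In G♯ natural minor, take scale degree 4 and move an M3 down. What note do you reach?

Scale degree 4 of G# natural minor is C#.
A major third (4 semitones) below C# lands on the letter A, giving A.

A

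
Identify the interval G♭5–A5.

Counting letters G–A gives a second.
Gb→A = 3 semitones, 1 wider than the major second (2), so augmented.

augmented second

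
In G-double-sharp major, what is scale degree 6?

E##

Degree 6 takes the letter 5 steps above G, which is E.
In major, degree 6 sits 9 semitones above the tonic. G## + 9 semitones is pitch class 6, spelled on E as E##.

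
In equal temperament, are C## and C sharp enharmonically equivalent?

Two spellings are enharmonically equivalent only if they share a pitch class.
Here C## → 2, C# → 1; 1 ≠ 2, so they are not.

No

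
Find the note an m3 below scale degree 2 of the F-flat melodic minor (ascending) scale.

Eb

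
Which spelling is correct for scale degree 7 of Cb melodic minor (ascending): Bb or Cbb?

Bb

Each scale degree takes a distinct letter name. Degree 7 of a scale on C must use the letter B.
Bb and Cbb are enharmonically the same pitch, but only Bb uses the letter B, so it is the correct spelling here.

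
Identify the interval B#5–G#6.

minor sixth

The letter names run B→G, a span of 5 letter steps, so the interval is some kind of sixth.
B# to G# is 8 semitones. A major sixth is 9, so 8 makes it minor.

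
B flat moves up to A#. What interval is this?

augmented seventh

Counting letters B–C–D–E–F–G–A gives a seventh.
Bb→A# = 12 semitones, 1 wider than the major seventh (11), so augmented.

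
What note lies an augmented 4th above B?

B up a perfect fourth is E, so the target letter is E.
From B, an augmented fourth is 6 semitones up: E#.

E#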